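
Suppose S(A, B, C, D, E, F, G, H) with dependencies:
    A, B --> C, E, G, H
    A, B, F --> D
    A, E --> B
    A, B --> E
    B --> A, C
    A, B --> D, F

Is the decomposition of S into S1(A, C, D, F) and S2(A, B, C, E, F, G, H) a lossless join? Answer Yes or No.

No

Common attributes: {A, C, F}; their closure is {A, C, F}.
Neither S1 nor S2 is contained in that closure, so the decomposition is lossy.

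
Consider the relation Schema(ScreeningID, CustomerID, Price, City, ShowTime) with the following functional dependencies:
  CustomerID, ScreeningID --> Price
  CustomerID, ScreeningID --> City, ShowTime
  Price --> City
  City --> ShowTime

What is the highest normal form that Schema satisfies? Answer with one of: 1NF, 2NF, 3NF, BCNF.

Candidate key: {CustomerID, ScreeningID}. Prime attributes: {CustomerID, ScreeningID}.
Price --> City breaks BCNF: {Price}⁺ = {City, Price, ShowTime}, so {Price} is not a superkey.
Because {City} is non-prime and the left side of Price --> City is not a superkey, the relation is not in 3NF.
Checking every proper subset of each key, none determines a non-prime attribute — 2NF is satisfied.

2NF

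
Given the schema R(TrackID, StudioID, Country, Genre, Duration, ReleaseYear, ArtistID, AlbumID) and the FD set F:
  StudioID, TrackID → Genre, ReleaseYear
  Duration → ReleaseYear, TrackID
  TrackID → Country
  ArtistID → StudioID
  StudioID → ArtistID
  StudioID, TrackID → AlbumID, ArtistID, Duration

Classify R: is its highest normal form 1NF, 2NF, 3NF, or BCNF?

Candidate keys: {ArtistID, Duration}, {ArtistID, TrackID}, {Duration, StudioID}, {StudioID, TrackID}. Prime attributes: {ArtistID, Duration, StudioID, TrackID}.
Duration → ReleaseYear, TrackID breaks BCNF: {Duration}⁺ = {Country, Duration, ReleaseYear, TrackID}, so {Duration} is not a superkey.
Duration → ReleaseYear, TrackID has non-prime {ReleaseYear} on the right and a non-superkey on the left, so 3NF fails.
{Duration} is a proper subset of the key {ArtistID, Duration}, and {Duration}⁺ contains the non-prime attributes {Country, ReleaseYear} — a partial dependency, so 2NF is violated.

1NF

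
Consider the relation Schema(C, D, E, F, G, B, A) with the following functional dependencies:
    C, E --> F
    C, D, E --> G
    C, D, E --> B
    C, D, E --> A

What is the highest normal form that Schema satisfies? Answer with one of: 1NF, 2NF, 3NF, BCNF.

Candidate key: {C, D, E}. Prime attributes: {C, D, E}.
C, E --> F breaks BCNF: {C, E}⁺ = {C, E, F}, so {C, E} is not a superkey.
Because {F} is non-prime and the left side of C, E --> F is not a superkey, the relation is not in 3NF.
{C, E} is a proper subset of the key {C, D, E}, and {C, E}⁺ contains the non-prime attribute {F} — a partial dependency, so 2NF is violated.

1NF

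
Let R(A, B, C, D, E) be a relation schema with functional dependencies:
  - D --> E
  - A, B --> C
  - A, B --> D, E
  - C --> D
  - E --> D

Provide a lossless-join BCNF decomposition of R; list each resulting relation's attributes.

{A, B, C}; {C, D}; {D, E}

Candidate key of the original relation: {A, B}.
Within {A, B, C, D, E}: {D}⁺ ∩ {A, B, C, D, E} = {D, E}, not the whole set, so D --> E violates BCNF; decompose into {D, E} and {A, B, C, D}.
{D, E} has no BCNF violation.
Within {A, B, C, D}: {C}⁺ ∩ {A, B, C, D} = {C, D}, not the whole set, so C --> D violates BCNF; decompose into {C, D} and {A, B, C}.
{C, D} has no BCNF violation.
{A, B, C} has no BCNF violation.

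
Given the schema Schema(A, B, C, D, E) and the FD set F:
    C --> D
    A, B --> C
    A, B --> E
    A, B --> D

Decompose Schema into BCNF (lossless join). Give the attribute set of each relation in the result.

Candidate key of the original relation: {A, B}.
In {A, B, C, D, E}, {C} is not a superkey ({C}⁺ restricted to this set is {C, D}), so split on C --> D into {C, D} and {A, B, C, E}.
{C, D} has no BCNF violation.
{A, B, C, E} has no BCNF violation.

{A, B, C, E}; {C, D}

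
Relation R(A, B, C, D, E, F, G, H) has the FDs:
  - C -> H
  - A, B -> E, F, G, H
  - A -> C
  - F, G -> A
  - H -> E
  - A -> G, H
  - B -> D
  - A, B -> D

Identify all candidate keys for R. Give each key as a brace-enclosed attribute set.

{A, B}, {B, F, G}

{B} never appears on the right of any FD, so every key must include it.
{A, B}⁺ = {A, B, C, D, E, F, G, H} — all of the relation — so {A, B} is a candidate key.
{B, F, G}⁺ = {A, B, C, D, E, F, G, H} — all of the relation — so {B, F, G} is a candidate key.
No proper subset of any of these is a key, and no other minimal superkey exists.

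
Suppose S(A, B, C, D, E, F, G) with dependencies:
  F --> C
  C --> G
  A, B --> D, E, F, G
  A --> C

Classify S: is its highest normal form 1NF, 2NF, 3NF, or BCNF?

Candidate key: {A, B}. Prime attributes: {A, B}.
F --> C: {F}⁺ = {C, F, G}, which is not all of the attributes, so the left side is not a superkey — BCNF is violated.
Because {C} is non-prime and the left side of F --> C is not a superkey, the relation is not in 3NF.
Since {A} ⊂ {A, B} and {A}⁺ ⊇ {C, G} with {C, G} non-prime, there is a partial dependency; 2NF fails.

1NF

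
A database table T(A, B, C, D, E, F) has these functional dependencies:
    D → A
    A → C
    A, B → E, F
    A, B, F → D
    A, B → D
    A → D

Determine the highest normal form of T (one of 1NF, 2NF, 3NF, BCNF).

Candidate keys: {A, B}, {B, D}. Prime attributes: {A, B, D}.
D → A: {D}⁺ = {A, C, D}, which is not all of the attributes, so the left side is not a superkey — BCNF is violated.
Because {C} is non-prime and the left side of A → C is not a superkey, the relation is not in 3NF.
{A} is a proper subset of the key {A, B}, and {A}⁺ contains the non-prime attribute {C} — a partial dependency, so 2NF is violated.

1NF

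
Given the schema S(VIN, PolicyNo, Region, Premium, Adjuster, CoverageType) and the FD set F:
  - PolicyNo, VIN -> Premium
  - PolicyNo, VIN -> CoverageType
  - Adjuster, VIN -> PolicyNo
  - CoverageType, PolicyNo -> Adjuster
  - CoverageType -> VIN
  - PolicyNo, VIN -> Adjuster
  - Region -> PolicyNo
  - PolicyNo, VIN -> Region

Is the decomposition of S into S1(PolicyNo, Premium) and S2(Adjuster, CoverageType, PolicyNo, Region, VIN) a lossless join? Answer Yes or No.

No

S1 ∩ S2 = {PolicyNo}; its closure under F is {PolicyNo}.
The closure covers neither S1 nor S2 entirely; the join is not lossless.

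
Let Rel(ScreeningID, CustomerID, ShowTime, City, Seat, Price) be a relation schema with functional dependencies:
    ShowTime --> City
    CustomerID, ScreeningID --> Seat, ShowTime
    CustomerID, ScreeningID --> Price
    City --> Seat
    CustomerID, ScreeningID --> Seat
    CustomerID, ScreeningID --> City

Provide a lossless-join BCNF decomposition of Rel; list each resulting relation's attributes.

Candidate key of the original relation: {CustomerID, ScreeningID}.
{City, CustomerID, Price, ScreeningID, Seat, ShowTime}: {ShowTime} determines {City, Seat, ShowTime} here but is not a superkey — split on ShowTime --> City, Seat, giving {City, Seat, ShowTime} and {CustomerID, Price, ScreeningID, ShowTime}.
{City, Seat, ShowTime}: {City} determines {City, Seat} here but is not a superkey — split on City --> Seat, giving {City, Seat} and {City, ShowTime}.
{City, Seat} has no BCNF violation.
{City, ShowTime} has no BCNF violation.
{CustomerID, Price, ScreeningID, ShowTime} has no BCNF violation.

{City, Seat}; {City, ShowTime}; {CustomerID, Price, ScreeningID, ShowTime}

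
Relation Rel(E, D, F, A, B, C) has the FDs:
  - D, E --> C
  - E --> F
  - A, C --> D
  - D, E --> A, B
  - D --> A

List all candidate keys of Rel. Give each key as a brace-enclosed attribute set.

{A, C, E}, {D, E}

{E} never appears on the right of any FD, so every key must include it.
{D, E} is a candidate key since {D, E}⁺ = {A, B, C, D, E, F} covers every attribute.
{A, C, E} is a candidate key since {A, C, E}⁺ = {A, B, C, D, E, F} covers every attribute.
These are minimal and exhaustive — every other superkey contains one of them.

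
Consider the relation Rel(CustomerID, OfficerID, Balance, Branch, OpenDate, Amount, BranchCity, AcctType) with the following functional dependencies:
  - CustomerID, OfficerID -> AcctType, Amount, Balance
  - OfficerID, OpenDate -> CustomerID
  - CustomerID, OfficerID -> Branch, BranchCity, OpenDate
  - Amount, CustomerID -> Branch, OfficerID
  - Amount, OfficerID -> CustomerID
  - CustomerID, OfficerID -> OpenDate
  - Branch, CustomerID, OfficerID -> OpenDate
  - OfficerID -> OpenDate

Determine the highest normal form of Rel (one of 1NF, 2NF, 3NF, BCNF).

Candidate keys: {Amount, CustomerID}, {OfficerID}. Prime attributes: {Amount, CustomerID, OfficerID}.
Each dependency's left side is a superkey — BCNF holds.

BCNF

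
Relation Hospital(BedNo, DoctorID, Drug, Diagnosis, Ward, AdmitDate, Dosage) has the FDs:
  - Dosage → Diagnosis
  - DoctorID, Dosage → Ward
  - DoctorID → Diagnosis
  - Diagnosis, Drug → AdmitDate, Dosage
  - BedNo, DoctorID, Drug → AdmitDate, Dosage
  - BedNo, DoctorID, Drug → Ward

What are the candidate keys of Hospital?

No FD produces {BedNo, DoctorID, Drug}, so they must be in every candidate key.
{BedNo, DoctorID, Drug}⁺ = {AdmitDate, BedNo, Diagnosis, DoctorID, Dosage, Drug, Ward} — all of the relation — so {BedNo, DoctorID, Drug} is a candidate key.
No smaller or unrelated set reaches every attribute, so there are no other keys.

{BedNo, DoctorID, Drug}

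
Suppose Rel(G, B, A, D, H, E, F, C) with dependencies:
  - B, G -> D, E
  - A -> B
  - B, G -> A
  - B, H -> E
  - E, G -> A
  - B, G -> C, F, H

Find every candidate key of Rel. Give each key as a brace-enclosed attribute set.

{A, G}, {B, G}, {E, G}

{G} never appears on the right of any FD, so every key must include it.
Closure of {A, G} is {A, B, C, D, E, F, G, H}, the whole schema; {A, G} is a candidate key.
Closure of {B, G} is {A, B, C, D, E, F, G, H}, the whole schema; {B, G} is a candidate key.
Closure of {E, G} is {A, B, C, D, E, F, G, H}, the whole schema; {E, G} is a candidate key.
No proper subset of any of these is a key, and no other minimal superkey exists.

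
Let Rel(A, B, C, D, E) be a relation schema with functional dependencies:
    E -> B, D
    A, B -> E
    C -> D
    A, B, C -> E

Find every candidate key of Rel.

{A, B, C}, {A, C, E}

No FD produces {A, C}, so they must be in every candidate key.
{A, B, C}⁺ = {A, B, C, D, E}, which is every attribute, so {A, B, C} is a candidate key.
{A, C, E}⁺ = {A, B, C, D, E}, which is every attribute, so {A, C, E} is a candidate key.
These are minimal and exhaustive — every other superkey contains one of them.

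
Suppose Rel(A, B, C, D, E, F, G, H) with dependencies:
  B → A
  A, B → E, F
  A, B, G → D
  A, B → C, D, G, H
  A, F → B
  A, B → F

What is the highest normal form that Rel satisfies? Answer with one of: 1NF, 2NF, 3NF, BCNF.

Candidate keys: {A, F}, {B}. Prime attributes: {A, B, F}.
Every FD has a superkey on the left, so the relation is in BCNF.

BCNF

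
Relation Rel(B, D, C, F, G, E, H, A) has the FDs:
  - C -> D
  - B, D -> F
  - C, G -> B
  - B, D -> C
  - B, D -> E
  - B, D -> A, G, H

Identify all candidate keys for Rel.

Closure of {B, C} is {A, B, C, D, E, F, G, H}, the whole schema; {B, C} is a candidate key.
Closure of {B, D} is {A, B, C, D, E, F, G, H}, the whole schema; {B, D} is a candidate key.
Closure of {C, G} is {A, B, C, D, E, F, G, H}, the whole schema; {C, G} is a candidate key.
These are minimal and exhaustive — every other superkey contains one of them.

{B, C}, {B, D}, {C, G}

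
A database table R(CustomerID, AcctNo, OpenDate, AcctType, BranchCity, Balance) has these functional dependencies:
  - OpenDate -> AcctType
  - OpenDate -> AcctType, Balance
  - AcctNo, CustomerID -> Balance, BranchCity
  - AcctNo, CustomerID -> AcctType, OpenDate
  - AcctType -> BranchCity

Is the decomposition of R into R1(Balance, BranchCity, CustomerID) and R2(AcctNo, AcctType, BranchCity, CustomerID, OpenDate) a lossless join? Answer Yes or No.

No

The shared attributes are {BranchCity, CustomerID} and {BranchCity, CustomerID}⁺ = {BranchCity, CustomerID}.
Neither R1 nor R2 is contained in that closure, so the decomposition is lossy.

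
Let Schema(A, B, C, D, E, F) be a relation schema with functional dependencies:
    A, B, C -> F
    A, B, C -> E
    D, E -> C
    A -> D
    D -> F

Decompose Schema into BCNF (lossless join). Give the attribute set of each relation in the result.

{A, B, E}; {A, D}; {C, D, E}; {D, F}

Candidate keys of the original relation: {A, B, C}, {A, B, E}.
Within {A, B, C, D, E, F}: {D, E}⁺ ∩ {A, B, C, D, E, F} = {C, D, E, F}, not the whole set, so D, E -> C, F violates BCNF; decompose into {C, D, E, F} and {A, B, D, E}.
Within {C, D, E, F}: {D}⁺ ∩ {C, D, E, F} = {D, F}, not the whole set, so D -> F violates BCNF; decompose into {D, F} and {C, D, E}.
{D, F} is in BCNF.
{C, D, E} is in BCNF.
Within {A, B, D, E}: {A}⁺ ∩ {A, B, D, E} = {A, D}, not the whole set, so A -> D violates BCNF; decompose into {A, D} and {A, B, E}.
{A, D} is in BCNF.
{A, B, E} is in BCNF.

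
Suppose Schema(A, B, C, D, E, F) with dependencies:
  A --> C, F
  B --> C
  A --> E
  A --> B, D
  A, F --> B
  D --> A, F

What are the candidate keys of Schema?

{A}, {D}

{A}⁺ = {A, B, C, D, E, F} — all of the relation — so {A} is a candidate key.
{D}⁺ = {A, B, C, D, E, F} — all of the relation — so {D} is a candidate key.
No proper subset of any of these is a key, and no other minimal superkey exists.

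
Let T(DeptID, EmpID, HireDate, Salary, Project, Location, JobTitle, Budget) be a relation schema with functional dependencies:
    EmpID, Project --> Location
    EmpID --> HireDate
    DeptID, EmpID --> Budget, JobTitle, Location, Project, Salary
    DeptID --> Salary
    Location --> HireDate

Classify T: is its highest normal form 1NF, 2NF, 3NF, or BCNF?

1NF

Candidate key: {DeptID, EmpID}. Prime attributes: {DeptID, EmpID}.
EmpID, Project --> Location: {EmpID, Project}⁺ = {EmpID, HireDate, Location, Project}, which is not all of the attributes, so the left side is not a superkey — BCNF is violated.
Because {Location} is non-prime and the left side of EmpID, Project --> Location is not a superkey, the relation is not in 3NF.
{DeptID} is a proper subset of the key {DeptID, EmpID}, and {DeptID}⁺ contains the non-prime attribute {Salary} — a partial dependency, so 2NF is violated.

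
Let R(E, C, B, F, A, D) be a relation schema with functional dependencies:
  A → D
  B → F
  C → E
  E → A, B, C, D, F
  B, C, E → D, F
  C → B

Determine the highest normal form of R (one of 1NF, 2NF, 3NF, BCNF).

Candidate keys: {C}, {E}. Prime attributes: {C, E}.
A → D breaks BCNF: {A}⁺ = {A, D}, so {A} is not a superkey.
A → D determines the non-prime attribute {D} from a non-superkey — 3NF is violated.
Every candidate key is a single attribute, so no partial dependency is possible; 2NF holds.

2NF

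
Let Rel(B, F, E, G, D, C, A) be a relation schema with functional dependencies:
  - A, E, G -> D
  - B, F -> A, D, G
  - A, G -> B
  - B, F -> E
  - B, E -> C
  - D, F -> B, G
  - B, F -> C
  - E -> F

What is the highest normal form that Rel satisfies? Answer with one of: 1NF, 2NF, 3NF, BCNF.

Candidate keys: {A, E, G}, {A, F, G}, {B, E}, {B, F}, {D, E}, {D, F}. Prime attributes: {A, B, D, E, F, G}.
For A, G -> B we have {A, G}⁺ = {A, B, G}; {A, G} is not a superkey, so BCNF fails.
Since {B} ⊆ prime attributes and every other non-superkey FD also has a prime right side, the schema is in 3NF.

3NF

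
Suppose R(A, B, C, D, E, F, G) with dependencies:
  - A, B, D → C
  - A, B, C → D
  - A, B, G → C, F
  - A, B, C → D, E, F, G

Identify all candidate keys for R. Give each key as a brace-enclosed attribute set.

Attributes never on any right-hand side: {A, B} — every candidate key must contain all of them.
{A, B, C}⁺ = {A, B, C, D, E, F, G} — all of the relation — so {A, B, C} is a candidate key.
{A, B, D}⁺ = {A, B, C, D, E, F, G} — all of the relation — so {A, B, D} is a candidate key.
{A, B, G}⁺ = {A, B, C, D, E, F, G} — all of the relation — so {A, B, G} is a candidate key.
No proper subset of any of these is a key, and no other minimal superkey exists.

{A, B, C}, {A, B, D}, {A, B, G}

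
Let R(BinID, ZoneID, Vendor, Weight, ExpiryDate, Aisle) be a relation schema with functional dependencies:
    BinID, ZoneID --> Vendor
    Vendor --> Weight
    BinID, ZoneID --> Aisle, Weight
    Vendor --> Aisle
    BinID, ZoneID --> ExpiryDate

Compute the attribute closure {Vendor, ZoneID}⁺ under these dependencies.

{Aisle, Vendor, Weight, ZoneID}

Start with {Vendor, ZoneID}.
Vendor --> Weight applies; add {Weight} → now {Vendor, Weight, ZoneID}.
Vendor --> Aisle applies; add {Aisle} → now {Aisle, Vendor, Weight, ZoneID}.
No further FD applies.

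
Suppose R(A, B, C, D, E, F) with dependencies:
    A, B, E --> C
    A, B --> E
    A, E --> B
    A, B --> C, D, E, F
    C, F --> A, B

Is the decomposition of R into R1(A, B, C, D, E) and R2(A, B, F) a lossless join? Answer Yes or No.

R1 ∩ R2 = {A, B}; its closure under F is {A, B, C, D, E, F}.
This includes all of R1, so the common attributes are a superkey of R1 — the join is lossless.

Yes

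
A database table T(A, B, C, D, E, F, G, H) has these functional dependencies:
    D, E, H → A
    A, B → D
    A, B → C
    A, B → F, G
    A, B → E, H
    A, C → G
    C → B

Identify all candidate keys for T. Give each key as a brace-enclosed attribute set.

{A, B}⁺ = {A, B, C, D, E, F, G, H} — all of the relation — so {A, B} is a candidate key.
{A, C}⁺ = {A, B, C, D, E, F, G, H} — all of the relation — so {A, C} is a candidate key.
{B, D, E, H}⁺ = {A, B, C, D, E, F, G, H} — all of the relation — so {B, D, E, H} is a candidate key.
{C, D, E, H}⁺ = {A, B, C, D, E, F, G, H} — all of the relation — so {C, D, E, H} is a candidate key.
These are minimal and exhaustive — every other superkey contains one of them.

{A, B}, {A, C}, {B, D, E, H}, {C, D, E, H}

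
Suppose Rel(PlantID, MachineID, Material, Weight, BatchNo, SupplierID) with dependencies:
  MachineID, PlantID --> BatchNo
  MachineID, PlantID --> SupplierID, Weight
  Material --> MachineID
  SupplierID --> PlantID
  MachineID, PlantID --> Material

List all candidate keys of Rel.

{MachineID, PlantID}, {MachineID, SupplierID}, {Material, PlantID}, {Material, SupplierID}

{MachineID, PlantID}⁺ = {BatchNo, MachineID, Material, PlantID, SupplierID, Weight} — all of the relation — so {MachineID, PlantID} is a candidate key.
{MachineID, SupplierID}⁺ = {BatchNo, MachineID, Material, PlantID, SupplierID, Weight} — all of the relation — so {MachineID, SupplierID} is a candidate key.
{Material, PlantID}⁺ = {BatchNo, MachineID, Material, PlantID, SupplierID, Weight} — all of the relation — so {Material, PlantID} is a candidate key.
{Material, SupplierID}⁺ = {BatchNo, MachineID, Material, PlantID, SupplierID, Weight} — all of the relation — so {Material, SupplierID} is a candidate key.
Any other superkey properly contains one of these, so there are no further candidate keys.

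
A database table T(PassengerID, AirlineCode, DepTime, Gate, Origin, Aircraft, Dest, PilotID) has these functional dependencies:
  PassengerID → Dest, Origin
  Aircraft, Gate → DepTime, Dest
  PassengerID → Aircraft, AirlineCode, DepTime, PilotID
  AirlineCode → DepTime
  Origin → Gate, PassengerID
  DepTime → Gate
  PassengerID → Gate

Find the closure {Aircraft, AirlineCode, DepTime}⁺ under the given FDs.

{Aircraft, AirlineCode, DepTime, Dest, Gate}

Start with {Aircraft, AirlineCode, DepTime}.
DepTime → Gate applies; add {Gate} → now {Aircraft, AirlineCode, DepTime, Gate}.
Aircraft, Gate → DepTime, Dest applies; add {Dest} → now {Aircraft, AirlineCode, DepTime, Dest, Gate}.
No further FD applies.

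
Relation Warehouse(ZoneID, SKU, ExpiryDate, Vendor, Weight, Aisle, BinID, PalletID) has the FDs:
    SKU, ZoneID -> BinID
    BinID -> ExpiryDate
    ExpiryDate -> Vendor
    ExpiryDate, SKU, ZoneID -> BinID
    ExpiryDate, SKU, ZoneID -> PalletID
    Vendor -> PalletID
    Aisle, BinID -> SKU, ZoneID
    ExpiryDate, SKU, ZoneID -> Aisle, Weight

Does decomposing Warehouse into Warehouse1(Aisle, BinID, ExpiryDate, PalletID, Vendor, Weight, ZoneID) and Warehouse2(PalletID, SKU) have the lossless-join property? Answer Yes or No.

No

Common attributes: {PalletID}; their closure is {PalletID}.
Warehouse1 ⊄ {PalletID} and Warehouse2 ⊄ {PalletID}, so the split is lossy.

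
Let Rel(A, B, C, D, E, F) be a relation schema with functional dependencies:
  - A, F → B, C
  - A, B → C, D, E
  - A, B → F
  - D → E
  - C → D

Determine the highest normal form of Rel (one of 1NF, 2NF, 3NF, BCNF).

Candidate keys: {A, B}, {A, F}. Prime attributes: {A, B, F}.
D → E: {D}⁺ = {D, E}, which is not all of the attributes, so the left side is not a superkey — BCNF is violated.
D → E has non-prime {E} on the right and a non-superkey on the left, so 3NF fails.
No proper subset of a key has a non-prime attribute in its closure, so there is no partial dependency; 2NF holds.

2NF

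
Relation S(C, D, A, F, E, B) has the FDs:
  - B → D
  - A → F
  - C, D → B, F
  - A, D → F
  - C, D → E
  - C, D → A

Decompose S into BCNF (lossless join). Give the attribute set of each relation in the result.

Candidate keys of the original relation: {B, C}, {C, D}.
Within {A, B, C, D, E, F}: {B}⁺ ∩ {A, B, C, D, E, F} = {B, D}, not the whole set, so B → D violates BCNF; decompose into {B, D} and {A, B, C, E, F}.
{B, D} has no BCNF violation.
Within {A, B, C, E, F}: {A}⁺ ∩ {A, B, C, E, F} = {A, F}, not the whole set, so A → F violates BCNF; decompose into {A, F} and {A, B, C, E}.
{A, F} has no BCNF violation.
{A, B, C, E} has no BCNF violation.

{A, B, C, E}; {A, F}; {B, D}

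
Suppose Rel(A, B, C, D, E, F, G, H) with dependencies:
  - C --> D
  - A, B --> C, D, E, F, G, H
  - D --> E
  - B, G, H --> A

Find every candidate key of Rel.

{A, B}, {B, G, H}

Attributes never on any right-hand side: {B} — every candidate key must contain it.
{A, B} is a candidate key since {A, B}⁺ = {A, B, C, D, E, F, G, H} covers every attribute.
{B, G, H} is a candidate key since {B, G, H}⁺ = {A, B, C, D, E, F, G, H} covers every attribute.
No proper subset of any of these is a key, and no other minimal superkey exists.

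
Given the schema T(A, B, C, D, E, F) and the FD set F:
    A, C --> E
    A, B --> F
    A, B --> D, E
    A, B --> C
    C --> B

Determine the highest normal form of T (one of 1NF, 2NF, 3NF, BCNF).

Candidate keys: {A, B}, {A, C}. Prime attributes: {A, B, C}.
For C --> B we have {C}⁺ = {B, C}; {C} is not a superkey, so BCNF fails.
Since {B} ⊆ prime attributes and every other non-superkey FD also has a prime right side, the schema is in 3NF.

3NF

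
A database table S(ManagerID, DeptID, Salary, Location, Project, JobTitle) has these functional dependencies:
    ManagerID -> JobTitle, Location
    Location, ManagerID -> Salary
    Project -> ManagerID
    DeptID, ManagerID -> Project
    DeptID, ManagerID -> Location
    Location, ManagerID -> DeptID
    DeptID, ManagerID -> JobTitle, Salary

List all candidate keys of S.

{ManagerID}, {Project}

{ManagerID}⁺ = {DeptID, JobTitle, Location, ManagerID, Project, Salary} — all of the relation — so {ManagerID} is a candidate key.
{Project}⁺ = {DeptID, JobTitle, Location, ManagerID, Project, Salary} — all of the relation — so {Project} is a candidate key.
No proper subset of any of these is a key, and no other minimal superkey exists.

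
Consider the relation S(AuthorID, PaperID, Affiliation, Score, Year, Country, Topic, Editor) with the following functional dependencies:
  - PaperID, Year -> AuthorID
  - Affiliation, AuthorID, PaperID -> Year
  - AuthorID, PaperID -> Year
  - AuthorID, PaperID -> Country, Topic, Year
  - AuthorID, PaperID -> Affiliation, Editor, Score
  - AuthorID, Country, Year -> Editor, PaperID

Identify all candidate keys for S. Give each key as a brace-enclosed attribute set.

{AuthorID, Country, Year}, {AuthorID, PaperID}, {PaperID, Year}

{AuthorID, PaperID} is a candidate key since {AuthorID, PaperID}⁺ = {Affiliation, AuthorID, Country, Editor, PaperID, Score, Topic, Year} covers every attribute.
{PaperID, Year} is a candidate key since {PaperID, Year}⁺ = {Affiliation, AuthorID, Country, Editor, PaperID, Score, Topic, Year} covers every attribute.
{AuthorID, Country, Year} is a candidate key since {AuthorID, Country, Year}⁺ = {Affiliation, AuthorID, Country, Editor, PaperID, Score, Topic, Year} covers every attribute.
No proper subset of any of these is a key, and no other minimal superkey exists.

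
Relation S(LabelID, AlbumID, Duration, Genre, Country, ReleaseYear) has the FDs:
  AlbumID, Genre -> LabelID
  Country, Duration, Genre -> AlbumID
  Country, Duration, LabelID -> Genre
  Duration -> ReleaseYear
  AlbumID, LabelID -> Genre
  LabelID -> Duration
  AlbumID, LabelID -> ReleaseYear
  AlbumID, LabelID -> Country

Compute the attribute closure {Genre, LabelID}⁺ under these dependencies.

{Duration, Genre, LabelID, ReleaseYear}

Start with {Genre, LabelID}.
LabelID -> Duration applies; add {Duration} → now {Duration, Genre, LabelID}.
Duration -> ReleaseYear applies; add {ReleaseYear} → now {Duration, Genre, LabelID, ReleaseYear}.
No further FD applies.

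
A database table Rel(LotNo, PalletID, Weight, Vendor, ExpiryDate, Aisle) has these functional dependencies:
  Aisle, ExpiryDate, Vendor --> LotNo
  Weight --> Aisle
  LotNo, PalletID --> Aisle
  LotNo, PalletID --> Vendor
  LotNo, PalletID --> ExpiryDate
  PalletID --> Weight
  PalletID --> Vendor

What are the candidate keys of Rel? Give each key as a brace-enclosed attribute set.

Attributes never on any right-hand side: {PalletID} — every candidate key must contain it.
{ExpiryDate, PalletID}⁺ = {Aisle, ExpiryDate, LotNo, PalletID, Vendor, Weight} — all of the relation — so {ExpiryDate, PalletID} is a candidate key.
{LotNo, PalletID}⁺ = {Aisle, ExpiryDate, LotNo, PalletID, Vendor, Weight} — all of the relation — so {LotNo, PalletID} is a candidate key.
Any other superkey properly contains one of these, so there are no further candidate keys.

{ExpiryDate, PalletID}, {LotNo, PalletID}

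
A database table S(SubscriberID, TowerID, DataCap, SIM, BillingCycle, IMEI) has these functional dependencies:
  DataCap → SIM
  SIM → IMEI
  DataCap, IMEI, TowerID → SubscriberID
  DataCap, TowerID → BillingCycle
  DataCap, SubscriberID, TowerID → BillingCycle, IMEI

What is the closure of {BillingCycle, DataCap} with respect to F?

{BillingCycle, DataCap, IMEI, SIM}

Start with {BillingCycle, DataCap}.
DataCap → SIM applies; add {SIM} → now {BillingCycle, DataCap, SIM}.
SIM → IMEI applies; add {IMEI} → now {BillingCycle, DataCap, IMEI, SIM}.
No further FD applies.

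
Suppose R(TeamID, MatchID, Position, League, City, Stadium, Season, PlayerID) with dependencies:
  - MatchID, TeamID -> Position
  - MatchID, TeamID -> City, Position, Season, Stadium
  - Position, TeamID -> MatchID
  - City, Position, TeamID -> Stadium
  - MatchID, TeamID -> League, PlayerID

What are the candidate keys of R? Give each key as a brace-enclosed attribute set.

Attributes never on any right-hand side: {TeamID} — every candidate key must contain it.
{MatchID, TeamID} is a candidate key since {MatchID, TeamID}⁺ = {City, League, MatchID, PlayerID, Position, Season, Stadium, TeamID} covers every attribute.
{Position, TeamID} is a candidate key since {Position, TeamID}⁺ = {City, League, MatchID, PlayerID, Position, Season, Stadium, TeamID} covers every attribute.
Any other superkey properly contains one of these, so there are no further candidate keys.

{MatchID, TeamID}, {Position, TeamID}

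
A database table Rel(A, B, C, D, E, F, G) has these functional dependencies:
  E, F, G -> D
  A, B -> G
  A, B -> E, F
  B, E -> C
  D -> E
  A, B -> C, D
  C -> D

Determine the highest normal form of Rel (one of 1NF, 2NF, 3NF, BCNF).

2NF

Candidate key: {A, B}. Prime attributes: {A, B}.
E, F, G -> D breaks BCNF: {E, F, G}⁺ = {D, E, F, G}, so {E, F, G} is not a superkey.
E, F, G -> D determines the non-prime attribute {D} from a non-superkey — 3NF is violated.
No proper subset of a key has a non-prime attribute in its closure, so there is no partial dependency; 2NF holds.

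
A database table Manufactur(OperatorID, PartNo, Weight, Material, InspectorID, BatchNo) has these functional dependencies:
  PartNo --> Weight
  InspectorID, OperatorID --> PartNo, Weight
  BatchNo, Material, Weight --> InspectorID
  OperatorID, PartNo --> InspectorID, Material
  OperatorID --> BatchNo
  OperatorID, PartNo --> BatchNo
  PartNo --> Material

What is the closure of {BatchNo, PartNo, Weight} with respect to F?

{BatchNo, InspectorID, Material, PartNo, Weight}

Start with {BatchNo, PartNo, Weight}.
PartNo --> Material applies; add {Material} → now {BatchNo, Material, PartNo, Weight}.
BatchNo, Material, Weight --> InspectorID applies; add {InspectorID} → now {BatchNo, InspectorID, Material, PartNo, Weight}.
No further FD applies.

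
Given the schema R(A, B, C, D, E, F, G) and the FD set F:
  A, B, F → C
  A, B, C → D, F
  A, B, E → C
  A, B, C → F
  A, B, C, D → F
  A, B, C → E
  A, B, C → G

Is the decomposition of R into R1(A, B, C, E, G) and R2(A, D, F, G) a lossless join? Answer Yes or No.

Common attributes: {A, G}; their closure is {A, G}.
Neither R1 nor R2 is contained in that closure, so the decomposition is lossy.

No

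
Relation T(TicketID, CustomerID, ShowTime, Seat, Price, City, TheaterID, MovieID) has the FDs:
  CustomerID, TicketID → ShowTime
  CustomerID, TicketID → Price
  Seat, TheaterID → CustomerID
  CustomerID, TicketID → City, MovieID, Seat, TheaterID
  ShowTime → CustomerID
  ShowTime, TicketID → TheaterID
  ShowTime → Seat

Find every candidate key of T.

{CustomerID, TicketID}, {Seat, TheaterID, TicketID}, {ShowTime, TicketID}

No FD produces {TicketID}, so it must be in every candidate key.
{CustomerID, TicketID}⁺ = {City, CustomerID, MovieID, Price, Seat, ShowTime, TheaterID, TicketID} — all of the relation — so {CustomerID, TicketID} is a candidate key.
{ShowTime, TicketID}⁺ = {City, CustomerID, MovieID, Price, Seat, ShowTime, TheaterID, TicketID} — all of the relation — so {ShowTime, TicketID} is a candidate key.
{Seat, TheaterID, TicketID}⁺ = {City, CustomerID, MovieID, Price, Seat, ShowTime, TheaterID, TicketID} — all of the relation — so {Seat, TheaterID, TicketID} is a candidate key.
These are minimal and exhaustive — every other superkey contains one of them.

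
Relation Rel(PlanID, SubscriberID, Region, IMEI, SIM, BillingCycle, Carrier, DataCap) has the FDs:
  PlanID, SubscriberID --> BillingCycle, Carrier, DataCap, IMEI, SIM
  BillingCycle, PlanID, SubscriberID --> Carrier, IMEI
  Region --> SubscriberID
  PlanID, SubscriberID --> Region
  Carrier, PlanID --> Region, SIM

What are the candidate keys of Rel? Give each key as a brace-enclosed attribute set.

{Carrier, PlanID}, {PlanID, Region}, {PlanID, SubscriberID}

{PlanID} never appears on the right of any FD, so every key must include it.
{Carrier, PlanID}⁺ = {BillingCycle, Carrier, DataCap, IMEI, PlanID, Region, SIM, SubscriberID} — all of the relation — so {Carrier, PlanID} is a candidate key.
{PlanID, Region}⁺ = {BillingCycle, Carrier, DataCap, IMEI, PlanID, Region, SIM, SubscriberID} — all of the relation — so {PlanID, Region} is a candidate key.
{PlanID, SubscriberID}⁺ = {BillingCycle, Carrier, DataCap, IMEI, PlanID, Region, SIM, SubscriberID} — all of the relation — so {PlanID, SubscriberID} is a candidate key.
These are minimal and exhaustive — every other superkey contains one of them.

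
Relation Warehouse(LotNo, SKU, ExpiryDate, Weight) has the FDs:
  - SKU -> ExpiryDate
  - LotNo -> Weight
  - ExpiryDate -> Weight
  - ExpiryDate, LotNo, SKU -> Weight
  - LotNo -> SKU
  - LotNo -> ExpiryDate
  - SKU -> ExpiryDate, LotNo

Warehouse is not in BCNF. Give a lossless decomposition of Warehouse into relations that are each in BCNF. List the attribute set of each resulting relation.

Candidate keys of the original relation: {LotNo}, {SKU}.
{ExpiryDate, LotNo, SKU, Weight}: {ExpiryDate} determines {ExpiryDate, Weight} here but is not a superkey — split on ExpiryDate -> Weight, giving {ExpiryDate, Weight} and {ExpiryDate, LotNo, SKU}.
{ExpiryDate, Weight} has no BCNF violation.
{ExpiryDate, LotNo, SKU} has no BCNF violation.

{ExpiryDate, LotNo, SKU}; {ExpiryDate, Weight}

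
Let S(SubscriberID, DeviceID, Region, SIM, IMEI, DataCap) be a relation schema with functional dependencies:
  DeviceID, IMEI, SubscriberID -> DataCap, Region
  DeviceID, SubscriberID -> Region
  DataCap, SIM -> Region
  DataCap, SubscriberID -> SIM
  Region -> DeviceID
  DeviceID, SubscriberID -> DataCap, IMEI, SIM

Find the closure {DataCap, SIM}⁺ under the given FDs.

{DataCap, DeviceID, Region, SIM}

Start with {DataCap, SIM}.
DataCap, SIM -> Region applies; add {Region} → now {DataCap, Region, SIM}.
Region -> DeviceID applies; add {DeviceID} → now {DataCap, DeviceID, Region, SIM}.
No further FD applies.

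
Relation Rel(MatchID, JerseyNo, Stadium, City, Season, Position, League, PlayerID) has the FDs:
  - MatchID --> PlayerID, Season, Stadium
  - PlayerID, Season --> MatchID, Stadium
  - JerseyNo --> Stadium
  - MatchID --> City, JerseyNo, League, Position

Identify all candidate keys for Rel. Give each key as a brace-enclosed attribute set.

{MatchID}, {PlayerID, Season}

{MatchID}⁺ = {City, JerseyNo, League, MatchID, PlayerID, Position, Season, Stadium}, which is every attribute, so {MatchID} is a candidate key.
{PlayerID, Season}⁺ = {City, JerseyNo, League, MatchID, PlayerID, Position, Season, Stadium}, which is every attribute, so {PlayerID, Season} is a candidate key.
Any other superkey properly contains one of these, so there are no further candidate keys.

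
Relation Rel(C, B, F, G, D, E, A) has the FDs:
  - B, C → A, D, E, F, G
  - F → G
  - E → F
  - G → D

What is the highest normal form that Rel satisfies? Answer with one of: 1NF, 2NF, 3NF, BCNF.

Candidate key: {B, C}. Prime attributes: {B, C}.
F → G: {F}⁺ = {D, F, G}, which is not all of the attributes, so the left side is not a superkey — BCNF is violated.
F → G determines the non-prime attribute {G} from a non-superkey — 3NF is violated.
No non-prime attribute depends on a proper subset of any candidate key, so 2NF holds.

2NF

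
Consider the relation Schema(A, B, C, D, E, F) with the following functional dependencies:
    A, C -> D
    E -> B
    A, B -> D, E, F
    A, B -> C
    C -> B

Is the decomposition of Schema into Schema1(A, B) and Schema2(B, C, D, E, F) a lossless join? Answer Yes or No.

No

Common attributes: {B}; their closure is {B}.
Schema1 ⊄ {B} and Schema2 ⊄ {B}, so the split is lossy.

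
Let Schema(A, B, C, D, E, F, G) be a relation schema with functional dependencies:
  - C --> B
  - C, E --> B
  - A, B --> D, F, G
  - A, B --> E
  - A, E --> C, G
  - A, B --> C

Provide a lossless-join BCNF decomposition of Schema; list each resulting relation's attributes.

{A, C, D, E, F, G}; {B, C}

Candidate keys of the original relation: {A, B}, {A, C}, {A, E}.
In {A, B, C, D, E, F, G}, {C} is not a superkey ({C}⁺ restricted to this set is {B, C}), so split on C --> B into {B, C} and {A, C, D, E, F, G}.
{B, C} is in BCNF.
{A, C, D, E, F, G} is in BCNF.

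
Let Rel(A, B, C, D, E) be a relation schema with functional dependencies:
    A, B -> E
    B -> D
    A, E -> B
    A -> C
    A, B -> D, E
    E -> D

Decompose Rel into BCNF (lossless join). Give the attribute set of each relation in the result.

{A, B, E}; {A, C}; {B, D}

Candidate keys of the original relation: {A, B}, {A, E}.
{A, B, C, D, E}: {B} determines {B, D} here but is not a superkey — split on B -> D, giving {B, D} and {A, B, C, E}.
{B, D}: every determinant is a superkey — BCNF.
{A, B, C, E}: {A} determines {A, C} here but is not a superkey — split on A -> C, giving {A, C} and {A, B, E}.
{A, C}: every determinant is a superkey — BCNF.
{A, B, E}: every determinant is a superkey — BCNF.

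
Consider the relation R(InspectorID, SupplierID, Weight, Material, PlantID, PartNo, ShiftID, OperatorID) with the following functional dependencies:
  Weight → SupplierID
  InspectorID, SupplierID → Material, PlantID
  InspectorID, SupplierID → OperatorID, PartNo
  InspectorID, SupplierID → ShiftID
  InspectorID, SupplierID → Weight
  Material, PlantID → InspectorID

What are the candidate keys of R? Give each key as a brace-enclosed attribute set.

{InspectorID, SupplierID}⁺ = {InspectorID, Material, OperatorID, PartNo, PlantID, ShiftID, SupplierID, Weight} — all of the relation — so {InspectorID, SupplierID} is a candidate key.
{InspectorID, Weight}⁺ = {InspectorID, Material, OperatorID, PartNo, PlantID, ShiftID, SupplierID, Weight} — all of the relation — so {InspectorID, Weight} is a candidate key.
{Material, PlantID, SupplierID}⁺ = {InspectorID, Material, OperatorID, PartNo, PlantID, ShiftID, SupplierID, Weight} — all of the relation — so {Material, PlantID, SupplierID} is a candidate key.
{Material, PlantID, Weight}⁺ = {InspectorID, Material, OperatorID, PartNo, PlantID, ShiftID, SupplierID, Weight} — all of the relation — so {Material, PlantID, Weight} is a candidate key.
Any other superkey properly contains one of these, so there are no further candidate keys.

{InspectorID, SupplierID}, {InspectorID, Weight}, {Material, PlantID, SupplierID}, {Material, PlantID, Weight}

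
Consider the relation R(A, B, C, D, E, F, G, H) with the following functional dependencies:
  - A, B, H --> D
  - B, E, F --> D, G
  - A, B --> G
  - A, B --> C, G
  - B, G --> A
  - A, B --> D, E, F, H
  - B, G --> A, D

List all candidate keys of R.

{A, B}, {B, E, F}, {B, G}

{B} never appears on the right of any FD, so every key must include it.
{A, B}⁺ = {A, B, C, D, E, F, G, H} — all of the relation — so {A, B} is a candidate key.
{B, G}⁺ = {A, B, C, D, E, F, G, H} — all of the relation — so {B, G} is a candidate key.
{B, E, F}⁺ = {A, B, C, D, E, F, G, H} — all of the relation — so {B, E, F} is a candidate key.
Any other superkey properly contains one of these, so there are no further candidate keys.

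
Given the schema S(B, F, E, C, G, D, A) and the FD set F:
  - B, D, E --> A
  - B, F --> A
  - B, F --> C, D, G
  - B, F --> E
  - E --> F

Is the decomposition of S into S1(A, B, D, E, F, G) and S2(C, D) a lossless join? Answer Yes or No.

Common attributes: {D}; their closure is {D}.
Neither S1 nor S2 is contained in that closure, so the decomposition is lossy.

No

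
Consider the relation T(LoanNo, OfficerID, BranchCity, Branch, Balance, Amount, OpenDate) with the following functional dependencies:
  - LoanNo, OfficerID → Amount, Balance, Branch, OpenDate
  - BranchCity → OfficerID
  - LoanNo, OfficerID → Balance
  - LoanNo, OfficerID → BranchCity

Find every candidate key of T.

{BranchCity, LoanNo}, {LoanNo, OfficerID}

{LoanNo} never appears on the right of any FD, so every key must include it.
{BranchCity, LoanNo}⁺ = {Amount, Balance, Branch, BranchCity, LoanNo, OfficerID, OpenDate} — all of the relation — so {BranchCity, LoanNo} is a candidate key.
{LoanNo, OfficerID}⁺ = {Amount, Balance, Branch, BranchCity, LoanNo, OfficerID, OpenDate} — all of the relation — so {LoanNo, OfficerID} is a candidate key.
No proper subset of any of these is a key, and no other minimal superkey exists.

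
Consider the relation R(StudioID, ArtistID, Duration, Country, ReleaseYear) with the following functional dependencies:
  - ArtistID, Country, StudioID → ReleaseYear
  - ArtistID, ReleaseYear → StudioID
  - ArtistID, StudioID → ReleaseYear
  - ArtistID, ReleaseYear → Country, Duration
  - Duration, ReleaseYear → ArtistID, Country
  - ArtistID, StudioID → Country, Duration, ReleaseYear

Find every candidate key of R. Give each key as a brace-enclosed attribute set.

{ArtistID, ReleaseYear}⁺ = {ArtistID, Country, Duration, ReleaseYear, StudioID}, which is every attribute, so {ArtistID, ReleaseYear} is a candidate key.
{ArtistID, StudioID}⁺ = {ArtistID, Country, Duration, ReleaseYear, StudioID}, which is every attribute, so {ArtistID, StudioID} is a candidate key.
{Duration, ReleaseYear}⁺ = {ArtistID, Country, Duration, ReleaseYear, StudioID}, which is every attribute, so {Duration, ReleaseYear} is a candidate key.
Any other superkey properly contains one of these, so there are no further candidate keys.

{ArtistID, ReleaseYear}, {ArtistID, StudioID}, {Duration, ReleaseYear}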